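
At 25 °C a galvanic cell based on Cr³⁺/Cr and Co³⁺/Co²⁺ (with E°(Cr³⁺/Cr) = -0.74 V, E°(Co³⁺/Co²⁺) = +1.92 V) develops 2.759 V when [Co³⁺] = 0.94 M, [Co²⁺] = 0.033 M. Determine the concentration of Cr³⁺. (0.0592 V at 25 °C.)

From the Nernst equation, log Q = n(E° − E)/0.0592 = 3(2.66 − 2.759)/0.0592 = -5.017, so Q = 9.62 × 10^-6.
With Q = [Cr³⁺]·[Co²⁺]^3/[Co³⁺]^3 and the known concentrations, [Cr³⁺] in the numerator gives [Cr³⁺] = 0.22 M.

0.22 M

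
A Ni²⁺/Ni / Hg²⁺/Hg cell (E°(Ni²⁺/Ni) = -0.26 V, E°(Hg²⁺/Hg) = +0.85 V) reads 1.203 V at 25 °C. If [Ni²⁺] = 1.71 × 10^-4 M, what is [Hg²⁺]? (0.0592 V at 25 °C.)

From the Nernst equation, log Q = n(E° − E)/0.0592 = 2(1.11 − 1.203)/0.0592 = -3.142, so Q = 7.21 × 10^-4.
With Q = [Ni²⁺]/[Hg²⁺] and the known concentrations, [Hg²⁺] in the denominator gives [Hg²⁺] = 0.24 M.

0.24 M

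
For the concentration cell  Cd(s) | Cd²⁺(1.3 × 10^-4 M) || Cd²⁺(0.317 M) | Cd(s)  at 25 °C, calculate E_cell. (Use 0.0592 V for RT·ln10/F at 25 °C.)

Both half-cells are Cd²⁺/Cd, so E°_cell = 0. The concentrated side is the cathode; the cell reaction moves Cd²⁺ from high to low concentration with n = 2.
Q = [Cd²⁺]_dilute/[Cd²⁺]_conc = 1.3 × 10^-4/0.317 = 4.1 × 10^-4.
E = 0 − (0.0592/2) log Q = −(0.0592/2)(-3.387) = 0.1003 V.

0.10 V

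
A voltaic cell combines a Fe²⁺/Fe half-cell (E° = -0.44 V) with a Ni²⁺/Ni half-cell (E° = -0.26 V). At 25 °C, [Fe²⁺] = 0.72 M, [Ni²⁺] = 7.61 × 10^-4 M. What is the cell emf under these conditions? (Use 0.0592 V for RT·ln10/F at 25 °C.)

0.092 V

The Ni²⁺/Ni couple has the higher reduction potential and acts as the cathode, so E°_cell = -0.26 − (-0.44) = 0.18 V.
Balancing electrons gives n = 2; the reaction quotient is Q = [Fe²⁺]/[Ni²⁺] = 946.
At 25 °C, E = E° − (0.0592/n) log Q = 0.18 − (0.0592/2)(2.976) = 0.180 − 0.088 = 0.092 V.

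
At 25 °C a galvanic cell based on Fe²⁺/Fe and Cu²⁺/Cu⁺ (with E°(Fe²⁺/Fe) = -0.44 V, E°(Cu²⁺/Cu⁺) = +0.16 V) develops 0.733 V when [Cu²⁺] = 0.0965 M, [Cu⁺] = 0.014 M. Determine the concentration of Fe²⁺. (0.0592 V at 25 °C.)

From the Nernst equation, log Q = n(E° − E)/0.0592 = 2(0.60 − 0.733)/0.0592 = -4.493, so Q = 3.21 × 10^-5.
With Q = [Fe²⁺]·[Cu⁺]^2/[Cu²⁺]^2 and the known concentrations, [Fe²⁺] in the numerator gives [Fe²⁺] = 0.0015 M.

0.0015 M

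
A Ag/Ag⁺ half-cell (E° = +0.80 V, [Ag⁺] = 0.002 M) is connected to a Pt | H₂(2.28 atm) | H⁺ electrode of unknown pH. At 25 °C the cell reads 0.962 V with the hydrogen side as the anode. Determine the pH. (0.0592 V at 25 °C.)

E°_cell = 0.80 V and n = 2.
log Q = n(E° − E)/0.0592 = 2×(0.80 − 0.962)/0.0592 = -5.473.
With Q = [H⁺]^2 / ([Ag⁺]^2·P(H₂)), solving for [H⁺] gives log[H⁺] = -5.256, so pH = 5.26.

pH = 5.26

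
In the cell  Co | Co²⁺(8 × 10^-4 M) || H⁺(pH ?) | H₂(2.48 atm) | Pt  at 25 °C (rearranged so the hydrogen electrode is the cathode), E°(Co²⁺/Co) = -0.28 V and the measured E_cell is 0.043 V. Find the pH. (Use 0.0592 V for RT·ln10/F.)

E°_cell = 0.28 V and n = 2.
log Q = n(E° − E)/0.0592 = 2×(0.28 − 0.043)/0.0592 = 8.007.
With Q = [Co²⁺]·P(H₂) / [H⁺]^2, solving for [H⁺] gives log[H⁺] = -5.355, so pH = 5.35.

pH = 5.35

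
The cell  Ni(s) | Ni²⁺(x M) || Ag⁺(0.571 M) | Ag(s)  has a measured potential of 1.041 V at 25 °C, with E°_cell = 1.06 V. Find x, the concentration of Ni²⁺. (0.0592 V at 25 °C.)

From the Nernst equation, log Q = n(E° − E)/0.0592 = 2(1.06 − 1.041)/0.0592 = 0.642, so Q = 4.38.
With Q = [Ni²⁺]/[Ag⁺]^2 and the known concentrations, [Ni²⁺] in the numerator gives [Ni²⁺] = 1.4 M.

1.4 M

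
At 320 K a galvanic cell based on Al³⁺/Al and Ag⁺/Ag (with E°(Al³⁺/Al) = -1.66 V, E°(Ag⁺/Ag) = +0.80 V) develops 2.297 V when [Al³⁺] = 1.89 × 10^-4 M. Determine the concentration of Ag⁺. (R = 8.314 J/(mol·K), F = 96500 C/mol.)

1.6 × 10^-4 M

From the Nernst equation, ln Q = nF(E° − E)/RT = 3×96500×(2.46 − 2.297)/(8.314×320) = 17.737, so Q = 5.05 × 10^7.
With Q = [Al³⁺]/[Ag⁺]^3 and the known concentrations, [Ag⁺]^3 in the denominator gives [Ag⁺] = 1.6 × 10^-4 M.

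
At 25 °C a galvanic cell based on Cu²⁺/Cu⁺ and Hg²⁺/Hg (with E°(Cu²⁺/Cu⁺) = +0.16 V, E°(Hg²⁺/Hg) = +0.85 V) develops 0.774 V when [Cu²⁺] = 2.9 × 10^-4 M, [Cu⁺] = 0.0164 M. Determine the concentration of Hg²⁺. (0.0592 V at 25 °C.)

0.22 M

From the Nernst equation, log Q = n(E° − E)/0.0592 = 2(0.69 − 0.774)/0.0592 = -2.838, so Q = 0.00145.
With Q = [Cu²⁺]^2/([Cu⁺]^2·[Hg²⁺]) and the known concentrations, [Hg²⁺] in the denominator gives [Hg²⁺] = 0.22 M.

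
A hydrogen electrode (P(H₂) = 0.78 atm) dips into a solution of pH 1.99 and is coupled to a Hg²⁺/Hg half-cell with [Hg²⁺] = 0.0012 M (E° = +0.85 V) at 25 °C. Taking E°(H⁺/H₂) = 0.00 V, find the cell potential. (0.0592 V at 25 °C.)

0.88 V

The Hg²⁺/Hg couple is the cathode, so E°_cell = 0.85 V; n = 2.
[H⁺] = 10^(−1.99) = 0.010 M, and Q = [H⁺]^2 / ([Hg²⁺]·P(H₂)) = 0.112.
E = E° − (0.0592/2) log Q = 0.85 − (0.0592/2)(-0.951) = 0.878 V.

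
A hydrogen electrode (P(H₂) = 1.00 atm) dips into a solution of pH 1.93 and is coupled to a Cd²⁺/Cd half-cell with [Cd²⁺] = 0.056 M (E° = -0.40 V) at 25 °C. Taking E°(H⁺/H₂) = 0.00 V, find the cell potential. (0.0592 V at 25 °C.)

0.32 V

The hydrogen couple is the cathode, so E°_cell = 0.40 V; n = 2.
[H⁺] = 10^(−1.93) = 0.012 M, and Q = [Cd²⁺]·P(H₂) / [H⁺]^2 = 406.
E = E° − (0.0592/2) log Q = 0.40 − (0.0592/2)(2.608) = 0.323 V.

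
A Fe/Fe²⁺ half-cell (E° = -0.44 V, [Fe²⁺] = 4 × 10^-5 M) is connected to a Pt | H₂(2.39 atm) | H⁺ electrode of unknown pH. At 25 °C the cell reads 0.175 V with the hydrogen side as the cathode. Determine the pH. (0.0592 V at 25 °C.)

pH = 6.49

E°_cell = 0.44 V and n = 2.
log Q = n(E° − E)/0.0592 = 2×(0.44 − 0.175)/0.0592 = 8.953.
With Q = [Fe²⁺]·P(H₂) / [H⁺]^2, solving for [H⁺] gives log[H⁺] = -6.486, so pH = 6.49.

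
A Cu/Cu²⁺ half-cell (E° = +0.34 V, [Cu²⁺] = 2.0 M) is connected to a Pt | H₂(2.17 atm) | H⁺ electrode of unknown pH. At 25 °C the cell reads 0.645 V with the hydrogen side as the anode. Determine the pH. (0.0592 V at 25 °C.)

E°_cell = 0.34 V and n = 2.
log Q = n(E° − E)/0.0592 = 2×(0.34 − 0.645)/0.0592 = -10.304.
With Q = [H⁺]^2 / ([Cu²⁺]·P(H₂)), solving for [H⁺] gives log[H⁺] = -4.833, so pH = 4.83.

pH = 4.83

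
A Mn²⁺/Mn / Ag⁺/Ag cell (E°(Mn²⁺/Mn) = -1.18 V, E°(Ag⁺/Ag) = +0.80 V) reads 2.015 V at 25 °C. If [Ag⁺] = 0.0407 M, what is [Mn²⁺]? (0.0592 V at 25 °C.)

From the Nernst equation, log Q = n(E° − E)/0.0592 = 2(1.98 − 2.015)/0.0592 = -1.182, so Q = 0.0657.
With Q = [Mn²⁺]/[Ag⁺]^2 and the known concentrations, [Mn²⁺] in the numerator gives [Mn²⁺] = 1.1 × 10^-4 M.

1.1 × 10^-4 M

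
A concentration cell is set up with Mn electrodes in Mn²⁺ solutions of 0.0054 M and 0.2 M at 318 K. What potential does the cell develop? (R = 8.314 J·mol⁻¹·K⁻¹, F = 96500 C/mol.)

Both half-cells are Mn²⁺/Mn, so E°_cell = 0. The concentrated side is the cathode; the cell reaction moves Mn²⁺ from high to low concentration with n = 2.
Q = [Mn²⁺]_dilute/[Mn²⁺]_conc = 0.0054/0.2 = 0.0270.
E = 0 − (RT/nF) ln Q = −((8.314×318)/(2×96500))(-3.612) = 0.0495 V.

0.049 V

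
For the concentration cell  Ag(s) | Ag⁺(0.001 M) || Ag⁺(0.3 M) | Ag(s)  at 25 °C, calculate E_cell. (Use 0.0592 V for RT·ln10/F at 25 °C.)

0.15 V

Both half-cells are Ag⁺/Ag, so E°_cell = 0. The concentrated side is the cathode; the cell reaction moves Ag⁺ from high to low concentration with n = 1.
Q = [Ag⁺]_dilute/[Ag⁺]_conc = 0.001/0.3 = 0.00333.
E = 0 − (0.0592/1) log Q = −(0.0592/1)(-2.477) = 0.1466 V.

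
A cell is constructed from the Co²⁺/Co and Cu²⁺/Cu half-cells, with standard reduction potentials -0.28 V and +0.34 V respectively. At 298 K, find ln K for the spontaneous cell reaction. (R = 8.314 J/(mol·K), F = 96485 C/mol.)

E°_cell = +0.34 − (-0.28) = 0.62 V, with n = 2 electrons transferred.
At equilibrium E = 0, so the Nernst equation gives ln K = nFE°/RT = (2)(96485)(0.62)/((8.314)(298)) = 48.29.

ln K = 48.3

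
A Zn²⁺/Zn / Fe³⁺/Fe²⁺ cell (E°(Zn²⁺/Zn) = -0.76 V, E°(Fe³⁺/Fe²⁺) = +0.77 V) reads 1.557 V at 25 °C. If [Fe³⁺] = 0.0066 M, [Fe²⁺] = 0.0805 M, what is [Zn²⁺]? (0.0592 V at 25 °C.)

8.2 × 10^-4 M

From the Nernst equation, log Q = n(E° − E)/0.0592 = 2(1.53 − 1.557)/0.0592 = -0.912, so Q = 0.122.
With Q = [Zn²⁺]·[Fe²⁺]^2/[Fe³⁺]^2 and the known concentrations, [Zn²⁺] in the numerator gives [Zn²⁺] = 8.2 × 10^-4 M.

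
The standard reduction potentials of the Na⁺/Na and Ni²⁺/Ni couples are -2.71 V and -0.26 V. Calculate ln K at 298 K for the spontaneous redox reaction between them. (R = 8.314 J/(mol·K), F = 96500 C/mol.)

E°_cell = -0.26 − (-2.71) = 2.45 V, with n = 2 electrons transferred.
At equilibrium E = 0, so the Nernst equation gives ln K = nFE°/RT = (2)(96500)(2.45)/((8.314)(298)) = 190.85.

ln K = 190.9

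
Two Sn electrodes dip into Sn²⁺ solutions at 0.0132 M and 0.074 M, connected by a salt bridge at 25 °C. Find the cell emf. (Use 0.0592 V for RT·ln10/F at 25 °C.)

0.022 V

Both half-cells are Sn²⁺/Sn, so E°_cell = 0. The concentrated side is the cathode; the cell reaction moves Sn²⁺ from high to low concentration with n = 2.
Q = [Sn²⁺]_dilute/[Sn²⁺]_conc = 0.0132/0.074 = 0.178.
E = 0 − (0.0592/2) log Q = −(0.0592/2)(-0.749) = 0.0222 V.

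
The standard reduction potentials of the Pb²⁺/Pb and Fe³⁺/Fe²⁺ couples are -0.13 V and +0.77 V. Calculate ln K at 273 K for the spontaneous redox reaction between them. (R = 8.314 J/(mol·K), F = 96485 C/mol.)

E°_cell = +0.77 − (-0.13) = 0.90 V, with n = 2 electrons transferred.
At equilibrium E = 0, so the Nernst equation gives ln K = nFE°/RT = (2)(96485)(0.90)/((8.314)(273)) = 76.52.

ln K = 76.5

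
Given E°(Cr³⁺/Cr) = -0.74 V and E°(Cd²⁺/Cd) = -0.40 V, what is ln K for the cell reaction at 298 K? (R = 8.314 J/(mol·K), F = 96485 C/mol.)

ln K = 79.4

E°_cell = -0.40 − (-0.74) = 0.34 V, with n = 6 electrons transferred.
At equilibrium E = 0, so the Nernst equation gives ln K = nFE°/RT = (6)(96485)(0.34)/((8.314)(298)) = 79.44.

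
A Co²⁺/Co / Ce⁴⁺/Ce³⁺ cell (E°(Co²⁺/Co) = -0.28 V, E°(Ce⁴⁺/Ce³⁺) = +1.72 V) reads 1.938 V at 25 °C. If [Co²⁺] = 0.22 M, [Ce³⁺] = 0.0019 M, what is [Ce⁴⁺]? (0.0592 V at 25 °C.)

8 × 10^-5 M

From the Nernst equation, log Q = n(E° − E)/0.0592 = 2(2.00 − 1.938)/0.0592 = 2.095, so Q = 124.
With Q = [Co²⁺]·[Ce³⁺]^2/[Ce⁴⁺]^2 and the known concentrations, [Ce⁴⁺]^2 in the denominator gives [Ce⁴⁺] = 8 × 10^-5 M.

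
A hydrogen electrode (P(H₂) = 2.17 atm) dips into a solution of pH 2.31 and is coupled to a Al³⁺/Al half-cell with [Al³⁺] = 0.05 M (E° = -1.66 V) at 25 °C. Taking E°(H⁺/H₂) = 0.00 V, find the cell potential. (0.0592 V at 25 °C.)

1.54 V

The hydrogen couple is the cathode, so E°_cell = 1.66 V; n = 6.
[H⁺] = 10^(−2.31) = 0.0049 M, and Q = [Al³⁺]^2·P(H₂)^3 / [H⁺]^6 = 1.85 × 10^12.
E = E° − (0.0592/6) log Q = 1.66 − (0.0592/6)(12.267) = 1.539 V.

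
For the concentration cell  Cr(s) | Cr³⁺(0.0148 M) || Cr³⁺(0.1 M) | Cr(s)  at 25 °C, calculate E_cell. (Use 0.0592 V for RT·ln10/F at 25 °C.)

0.016 V

Both half-cells are Cr³⁺/Cr, so E°_cell = 0. The concentrated side is the cathode; the cell reaction moves Cr³⁺ from high to low concentration with n = 3.
Q = [Cr³⁺]_dilute/[Cr³⁺]_conc = 0.0148/0.1 = 0.148.
E = 0 − (0.0592/3) log Q = −(0.0592/3)(-0.830) = 0.0164 V.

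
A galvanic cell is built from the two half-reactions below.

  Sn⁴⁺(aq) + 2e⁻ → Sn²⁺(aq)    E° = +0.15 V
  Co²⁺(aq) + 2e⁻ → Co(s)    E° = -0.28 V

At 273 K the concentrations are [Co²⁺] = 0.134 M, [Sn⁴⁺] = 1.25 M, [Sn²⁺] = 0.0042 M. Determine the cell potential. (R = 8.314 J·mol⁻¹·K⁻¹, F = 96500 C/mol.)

0.521 V

The Sn⁴⁺/Sn²⁺ couple has the higher reduction potential and acts as the cathode, so E°_cell = +0.15 − (-0.28) = 0.43 V.
Balancing electrons gives n = 2; the reaction quotient is Q = [Co²⁺]·[Sn²⁺]/[Sn⁴⁺] = 4.5 × 10^-4.
E = E° − (RT/nF) ln Q = 0.43 − (8.314×273)/(2×96500) × (-7.706) = 0.430 + 0.091 = 0.521 V.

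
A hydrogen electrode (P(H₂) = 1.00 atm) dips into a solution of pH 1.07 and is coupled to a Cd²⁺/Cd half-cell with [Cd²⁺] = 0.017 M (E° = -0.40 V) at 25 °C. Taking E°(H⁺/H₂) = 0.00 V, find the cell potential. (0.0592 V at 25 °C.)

The hydrogen couple is the cathode, so E°_cell = 0.40 V; n = 2.
[H⁺] = 10^(−1.07) = 0.085 M, and Q = [Cd²⁺]·P(H₂) / [H⁺]^2 = 2.35.
E = E° − (0.0592/2) log Q = 0.40 − (0.0592/2)(0.370) = 0.389 V.

0.39 V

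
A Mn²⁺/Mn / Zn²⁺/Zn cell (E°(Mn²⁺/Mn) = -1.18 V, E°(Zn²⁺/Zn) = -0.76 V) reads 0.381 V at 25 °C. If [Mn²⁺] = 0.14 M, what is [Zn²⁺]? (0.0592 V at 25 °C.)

0.0067 M

From the Nernst equation, log Q = n(E° − E)/0.0592 = 2(0.42 − 0.381)/0.0592 = 1.318, so Q = 20.8.
With Q = [Mn²⁺]/[Zn²⁺] and the known concentrations, [Zn²⁺] in the denominator gives [Zn²⁺] = 0.0067 M.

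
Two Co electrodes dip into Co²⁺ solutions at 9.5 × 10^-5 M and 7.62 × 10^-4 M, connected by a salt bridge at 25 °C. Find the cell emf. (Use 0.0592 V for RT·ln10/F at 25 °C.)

Both half-cells are Co²⁺/Co, so E°_cell = 0. The concentrated side is the cathode; the cell reaction moves Co²⁺ from high to low concentration with n = 2.
Q = [Co²⁺]_dilute/[Co²⁺]_conc = 9.5 × 10^-5/7.62 × 10^-4 = 0.125.
E = 0 − (0.0592/2) log Q = −(0.0592/2)(-0.904) = 0.0268 V.

0.027 V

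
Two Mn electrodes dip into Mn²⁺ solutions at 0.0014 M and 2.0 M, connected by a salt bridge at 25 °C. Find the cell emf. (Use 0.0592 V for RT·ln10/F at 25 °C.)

Both half-cells are Mn²⁺/Mn, so E°_cell = 0. The concentrated side is the cathode; the cell reaction moves Mn²⁺ from high to low concentration with n = 2.
Q = [Mn²⁺]_dilute/[Mn²⁺]_conc = 0.0014/2.0 = 7 × 10^-4.
E = 0 − (0.0592/2) log Q = −(0.0592/2)(-3.155) = 0.0934 V.

0.093 V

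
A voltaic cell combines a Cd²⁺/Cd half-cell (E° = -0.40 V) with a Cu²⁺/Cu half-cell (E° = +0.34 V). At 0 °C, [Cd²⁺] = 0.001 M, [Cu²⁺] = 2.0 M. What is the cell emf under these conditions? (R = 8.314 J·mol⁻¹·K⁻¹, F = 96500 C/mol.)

0.829 V

The Cu²⁺/Cu couple has the higher reduction potential and acts as the cathode, so E°_cell = +0.34 − (-0.40) = 0.74 V.
Balancing electrons gives n = 2; the reaction quotient is Q = [Cd²⁺]/[Cu²⁺] = 5 × 10^-4.
E = E° − (RT/nF) ln Q = 0.74 − (8.314×273)/(2×96500) × (-7.601) = 0.740 + 0.089 = 0.829 V.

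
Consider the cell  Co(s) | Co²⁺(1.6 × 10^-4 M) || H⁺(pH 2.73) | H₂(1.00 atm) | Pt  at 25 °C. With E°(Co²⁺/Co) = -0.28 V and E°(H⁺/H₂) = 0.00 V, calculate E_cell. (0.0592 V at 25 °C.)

0.23 V

The hydrogen couple is the cathode, so E°_cell = 0.28 V; n = 2.
[H⁺] = 10^(−2.73) = 0.0019 M, and Q = [Co²⁺]·P(H₂) / [H⁺]^2 = 46.1.
E = E° − (0.0592/2) log Q = 0.28 − (0.0592/2)(1.664) = 0.231 V.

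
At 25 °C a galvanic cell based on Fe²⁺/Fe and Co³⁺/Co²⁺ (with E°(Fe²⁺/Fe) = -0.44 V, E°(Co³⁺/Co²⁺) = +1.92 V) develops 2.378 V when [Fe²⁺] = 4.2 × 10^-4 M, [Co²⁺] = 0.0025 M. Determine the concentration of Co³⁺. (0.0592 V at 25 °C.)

From the Nernst equation, log Q = n(E° − E)/0.0592 = 2(2.36 − 2.378)/0.0592 = -0.608, so Q = 0.247.
With Q = [Fe²⁺]·[Co²⁺]^2/[Co³⁺]^2 and the known concentrations, [Co³⁺]^2 in the denominator gives [Co³⁺] = 1 × 10^-4 M.

1 × 10^-4 M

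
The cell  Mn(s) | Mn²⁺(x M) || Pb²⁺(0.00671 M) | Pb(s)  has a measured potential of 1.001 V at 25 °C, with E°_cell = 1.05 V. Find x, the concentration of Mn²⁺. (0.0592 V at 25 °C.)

0.3 M

From the Nernst equation, log Q = n(E° − E)/0.0592 = 2(1.05 − 1.001)/0.0592 = 1.655, so Q = 45.2.
With Q = [Mn²⁺]/[Pb²⁺] and the known concentrations, [Mn²⁺] in the numerator gives [Mn²⁺] = 0.3 M.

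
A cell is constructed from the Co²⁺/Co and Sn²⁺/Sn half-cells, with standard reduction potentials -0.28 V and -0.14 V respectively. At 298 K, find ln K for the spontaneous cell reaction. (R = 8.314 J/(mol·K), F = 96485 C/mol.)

ln K = 10.9

E°_cell = -0.14 − (-0.28) = 0.14 V, with n = 2 electrons transferred.
At equilibrium E = 0, so the Nernst equation gives ln K = nFE°/RT = (2)(96485)(0.14)/((8.314)(298)) = 10.90.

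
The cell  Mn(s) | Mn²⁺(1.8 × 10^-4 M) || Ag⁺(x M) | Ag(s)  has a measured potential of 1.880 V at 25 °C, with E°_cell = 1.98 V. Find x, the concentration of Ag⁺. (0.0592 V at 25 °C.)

2.7 × 10^-4 M

From the Nernst equation, log Q = n(E° − E)/0.0592 = 2(1.98 − 1.880)/0.0592 = 3.378, so Q = 2390.
With Q = [Mn²⁺]/[Ag⁺]^2 and the known concentrations, [Ag⁺]^2 in the denominator gives [Ag⁺] = 2.7 × 10^-4 M.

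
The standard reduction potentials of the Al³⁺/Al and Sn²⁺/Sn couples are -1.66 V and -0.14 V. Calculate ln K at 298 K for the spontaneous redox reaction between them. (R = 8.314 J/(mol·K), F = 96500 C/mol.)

ln K = 355.2

E°_cell = -0.14 − (-1.66) = 1.52 V, with n = 6 electrons transferred.
At equilibrium E = 0, so the Nernst equation gives ln K = nFE°/RT = (6)(96500)(1.52)/((8.314)(298)) = 355.22.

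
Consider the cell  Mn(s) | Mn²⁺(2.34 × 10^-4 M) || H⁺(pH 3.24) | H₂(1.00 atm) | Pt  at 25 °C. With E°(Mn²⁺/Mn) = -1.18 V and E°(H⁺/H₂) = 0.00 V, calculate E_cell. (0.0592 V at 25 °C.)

The hydrogen couple is the cathode, so E°_cell = 1.18 V; n = 2.
[H⁺] = 10^(−3.24) = 5.8 × 10^-4 M, and Q = [Mn²⁺]·P(H₂) / [H⁺]^2 = 707.
E = E° − (0.0592/2) log Q = 1.18 − (0.0592/2)(2.849) = 1.096 V.

1.10 V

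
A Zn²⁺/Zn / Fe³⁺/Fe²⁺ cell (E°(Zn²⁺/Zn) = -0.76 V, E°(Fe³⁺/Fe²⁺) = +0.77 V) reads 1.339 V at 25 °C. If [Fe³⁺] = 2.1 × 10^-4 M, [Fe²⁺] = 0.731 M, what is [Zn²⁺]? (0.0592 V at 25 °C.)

From the Nernst equation, log Q = n(E° − E)/0.0592 = 2(1.53 − 1.339)/0.0592 = 6.453, so Q = 2.84 × 10^6.
With Q = [Zn²⁺]·[Fe²⁺]^2/[Fe³⁺]^2 and the known concentrations, [Zn²⁺] in the numerator gives [Zn²⁺] = 0.23 M.

0.23 M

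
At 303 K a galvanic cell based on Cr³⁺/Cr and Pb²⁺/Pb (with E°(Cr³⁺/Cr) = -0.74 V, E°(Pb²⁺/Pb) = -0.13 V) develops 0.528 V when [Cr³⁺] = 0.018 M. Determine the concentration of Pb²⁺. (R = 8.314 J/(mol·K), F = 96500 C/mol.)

From the Nernst equation, ln Q = nF(E° − E)/RT = 6×96500×(0.61 − 0.528)/(8.314×303) = 18.847, so Q = 1.53 × 10^8.
With Q = [Cr³⁺]^2/[Pb²⁺]^3 and the known concentrations, [Pb²⁺]^3 in the denominator gives [Pb²⁺] = 1.3 × 10^-4 M.

1.3 × 10^-4 M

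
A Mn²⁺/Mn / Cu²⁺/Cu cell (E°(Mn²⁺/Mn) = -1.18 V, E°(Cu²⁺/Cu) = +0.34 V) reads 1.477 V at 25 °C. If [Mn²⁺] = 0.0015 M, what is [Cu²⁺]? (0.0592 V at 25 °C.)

5.3 × 10^-5 M

From the Nernst equation, log Q = n(E° − E)/0.0592 = 2(1.52 − 1.477)/0.0592 = 1.453, so Q = 28.4.
With Q = [Mn²⁺]/[Cu²⁺] and the known concentrations, [Cu²⁺] in the denominator gives [Cu²⁺] = 5.3 × 10^-5 M.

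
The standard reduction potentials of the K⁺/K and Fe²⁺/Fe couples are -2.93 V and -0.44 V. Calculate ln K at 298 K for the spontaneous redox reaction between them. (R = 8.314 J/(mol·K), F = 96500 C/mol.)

E°_cell = -0.44 − (-2.93) = 2.49 V, with n = 2 electrons transferred.
At equilibrium E = 0, so the Nernst equation gives ln K = nFE°/RT = (2)(96500)(2.49)/((8.314)(298)) = 193.97.

ln K = 194.0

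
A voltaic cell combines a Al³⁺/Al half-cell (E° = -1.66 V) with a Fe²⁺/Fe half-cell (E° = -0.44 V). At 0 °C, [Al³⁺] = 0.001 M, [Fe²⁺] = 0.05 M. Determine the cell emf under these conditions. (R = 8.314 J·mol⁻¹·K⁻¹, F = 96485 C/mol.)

1.24 V

The Fe²⁺/Fe couple has the higher reduction potential and acts as the cathode, so E°_cell = -0.44 − (-1.66) = 1.22 V.
Balancing electrons gives n = 6; the reaction quotient is Q = [Al³⁺]^2/[Fe²⁺]^3 = 0.00800.
E = E° − (RT/nF) ln Q = 1.22 − (8.314×273)/(6×96485) × (-4.828) = 1.220 + 0.019 = 1.239 V.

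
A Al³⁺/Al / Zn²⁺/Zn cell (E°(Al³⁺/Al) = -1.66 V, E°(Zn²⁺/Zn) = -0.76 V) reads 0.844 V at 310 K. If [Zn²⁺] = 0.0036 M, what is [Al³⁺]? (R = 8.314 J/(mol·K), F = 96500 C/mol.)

0.12 M

From the Nernst equation, ln Q = nF(E° − E)/RT = 6×96500×(0.90 − 0.844)/(8.314×310) = 12.580, so Q = 2.91 × 10^5.
With Q = [Al³⁺]^2/[Zn²⁺]^3 and the known concentrations, [Al³⁺]^2 in the numerator gives [Al³⁺] = 0.12 M.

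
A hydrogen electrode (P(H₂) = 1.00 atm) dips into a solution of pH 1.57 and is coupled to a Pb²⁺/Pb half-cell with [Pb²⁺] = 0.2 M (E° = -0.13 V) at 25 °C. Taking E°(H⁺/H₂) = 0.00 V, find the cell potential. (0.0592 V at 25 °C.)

The hydrogen couple is the cathode, so E°_cell = 0.13 V; n = 2.
[H⁺] = 10^(−1.57) = 0.027 M, and Q = [Pb²⁺]·P(H₂) / [H⁺]^2 = 276.
E = E° − (0.0592/2) log Q = 0.13 − (0.0592/2)(2.441) = 0.058 V.

0.058 V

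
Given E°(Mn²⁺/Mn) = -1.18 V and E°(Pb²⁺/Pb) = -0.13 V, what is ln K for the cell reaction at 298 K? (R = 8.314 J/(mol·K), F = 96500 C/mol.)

E°_cell = -0.13 − (-1.18) = 1.05 V, with n = 2 electrons transferred.
At equilibrium E = 0, so the Nernst equation gives ln K = nFE°/RT = (2)(96500)(1.05)/((8.314)(298)) = 81.79.

ln K = 81.8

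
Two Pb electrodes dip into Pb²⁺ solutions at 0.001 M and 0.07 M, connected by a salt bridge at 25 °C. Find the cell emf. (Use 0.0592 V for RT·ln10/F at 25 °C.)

0.055 V

Both half-cells are Pb²⁺/Pb, so E°_cell = 0. The concentrated side is the cathode; the cell reaction moves Pb²⁺ from high to low concentration with n = 2.
Q = [Pb²⁺]_dilute/[Pb²⁺]_conc = 0.001/0.07 = 0.0143.
E = 0 − (0.0592/2) log Q = −(0.0592/2)(-1.845) = 0.0546 V.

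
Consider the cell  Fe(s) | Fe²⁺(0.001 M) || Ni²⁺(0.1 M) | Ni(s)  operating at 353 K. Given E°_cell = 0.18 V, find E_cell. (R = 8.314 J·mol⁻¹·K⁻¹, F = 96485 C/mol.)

Balancing electrons gives n = 2; the reaction quotient is Q = [Fe²⁺]/[Ni²⁺] = 0.0100.
E = E° − (RT/nF) ln Q = 0.18 − (8.314×353)/(2×96485) × (-4.605) = 0.180 + 0.070 = 0.250 V.

0.250 V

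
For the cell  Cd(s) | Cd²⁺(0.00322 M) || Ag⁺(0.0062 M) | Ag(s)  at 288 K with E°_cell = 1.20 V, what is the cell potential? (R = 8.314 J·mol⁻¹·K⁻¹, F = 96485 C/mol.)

Balancing electrons gives n = 2; the reaction quotient is Q = [Cd²⁺]/[Ag⁺]^2 = 83.8.
E = E° − (RT/nF) ln Q = 1.20 − (8.314×288)/(2×96485) × (4.428) = 1.200 − 0.055 = 1.145 V.

1.15 V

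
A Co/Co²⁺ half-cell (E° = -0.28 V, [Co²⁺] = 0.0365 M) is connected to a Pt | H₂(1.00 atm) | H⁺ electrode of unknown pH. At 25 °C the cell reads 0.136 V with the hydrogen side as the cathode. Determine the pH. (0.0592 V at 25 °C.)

E°_cell = 0.28 V and n = 2.
log Q = n(E° − E)/0.0592 = 2×(0.28 − 0.136)/0.0592 = 4.865.
With Q = [Co²⁺]·P(H₂) / [H⁺]^2, solving for [H⁺] gives log[H⁺] = -3.151, so pH = 3.15.

pH = 3.15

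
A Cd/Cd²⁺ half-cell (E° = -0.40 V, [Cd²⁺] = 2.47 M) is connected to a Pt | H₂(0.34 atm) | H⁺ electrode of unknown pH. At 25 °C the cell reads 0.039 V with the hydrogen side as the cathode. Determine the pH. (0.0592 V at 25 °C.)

pH = 6.14

E°_cell = 0.40 V and n = 2.
log Q = n(E° − E)/0.0592 = 2×(0.40 − 0.039)/0.0592 = 12.196.
With Q = [Cd²⁺]·P(H₂) / [H⁺]^2, solving for [H⁺] gives log[H⁺] = -6.136, so pH = 6.14.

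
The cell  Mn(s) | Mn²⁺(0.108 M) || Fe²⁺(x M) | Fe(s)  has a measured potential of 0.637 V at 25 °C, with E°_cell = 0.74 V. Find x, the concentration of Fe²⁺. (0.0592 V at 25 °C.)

3.6 × 10^-5 M

From the Nernst equation, log Q = n(E° − E)/0.0592 = 2(0.74 − 0.637)/0.0592 = 3.480, so Q = 3020.
With Q = [Mn²⁺]/[Fe²⁺] and the known concentrations, [Fe²⁺] in the denominator gives [Fe²⁺] = 3.6 × 10^-5 M.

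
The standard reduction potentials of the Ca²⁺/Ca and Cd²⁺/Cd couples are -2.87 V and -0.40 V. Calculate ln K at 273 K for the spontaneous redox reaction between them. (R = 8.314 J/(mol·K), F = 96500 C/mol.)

E°_cell = -0.40 − (-2.87) = 2.47 V, with n = 2 electrons transferred.
At equilibrium E = 0, so the Nernst equation gives ln K = nFE°/RT = (2)(96500)(2.47)/((8.314)(273)) = 210.03.

ln K = 210.0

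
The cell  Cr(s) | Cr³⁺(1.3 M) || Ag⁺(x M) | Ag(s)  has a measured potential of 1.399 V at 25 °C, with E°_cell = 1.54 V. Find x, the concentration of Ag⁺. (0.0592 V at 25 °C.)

From the Nernst equation, log Q = n(E° − E)/0.0592 = 3(1.54 − 1.399)/0.0592 = 7.145, so Q = 1.4 × 10^7.
With Q = [Cr³⁺]/[Ag⁺]^3 and the known concentrations, [Ag⁺]^3 in the denominator gives [Ag⁺] = 0.0045 M.

0.0045 M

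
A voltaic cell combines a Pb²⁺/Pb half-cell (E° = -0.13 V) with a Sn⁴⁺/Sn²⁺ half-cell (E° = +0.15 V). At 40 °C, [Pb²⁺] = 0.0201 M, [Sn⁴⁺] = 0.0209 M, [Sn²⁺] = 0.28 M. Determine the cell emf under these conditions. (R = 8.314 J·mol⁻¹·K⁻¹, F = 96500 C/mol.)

The Sn⁴⁺/Sn²⁺ couple has the higher reduction potential and acts as the cathode, so E°_cell = +0.15 − (-0.13) = 0.28 V.
Balancing electrons gives n = 2; the reaction quotient is Q = [Pb²⁺]·[Sn²⁺]/[Sn⁴⁺] = 0.269.
E = E° − (RT/nF) ln Q = 0.28 − (8.314×313)/(2×96500) × (-1.312) = 0.280 + 0.018 = 0.298 V.

0.298 V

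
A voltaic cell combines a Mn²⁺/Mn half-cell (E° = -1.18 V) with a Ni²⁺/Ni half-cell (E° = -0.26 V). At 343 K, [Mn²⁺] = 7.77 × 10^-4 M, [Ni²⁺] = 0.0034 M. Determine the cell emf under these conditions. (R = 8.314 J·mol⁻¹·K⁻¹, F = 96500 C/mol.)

0.942 V

The Ni²⁺/Ni couple has the higher reduction potential and acts as the cathode, so E°_cell = -0.26 − (-1.18) = 0.92 V.
Balancing electrons gives n = 2; the reaction quotient is Q = [Mn²⁺]/[Ni²⁺] = 0.229.
E = E° − (RT/nF) ln Q = 0.92 − (8.314×343)/(2×96500) × (-1.476) = 0.920 + 0.022 = 0.942 V.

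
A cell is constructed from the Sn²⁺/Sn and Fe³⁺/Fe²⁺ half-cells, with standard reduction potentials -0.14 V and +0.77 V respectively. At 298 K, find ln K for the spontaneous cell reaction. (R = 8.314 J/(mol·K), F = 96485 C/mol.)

ln K = 70.9

E°_cell = +0.77 − (-0.14) = 0.91 V, with n = 2 electrons transferred.
At equilibrium E = 0, so the Nernst equation gives ln K = nFE°/RT = (2)(96485)(0.91)/((8.314)(298)) = 70.88.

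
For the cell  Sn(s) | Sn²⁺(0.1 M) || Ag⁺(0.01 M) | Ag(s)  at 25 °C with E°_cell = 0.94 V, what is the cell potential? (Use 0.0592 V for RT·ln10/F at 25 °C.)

0.851 V

Balancing electrons gives n = 2; the reaction quotient is Q = [Sn²⁺]/[Ag⁺]^2 = 1000.
At 25 °C, E = E° − (0.0592/n) log Q = 0.94 − (0.0592/2)(3.000) = 0.940 − 0.089 = 0.851 V.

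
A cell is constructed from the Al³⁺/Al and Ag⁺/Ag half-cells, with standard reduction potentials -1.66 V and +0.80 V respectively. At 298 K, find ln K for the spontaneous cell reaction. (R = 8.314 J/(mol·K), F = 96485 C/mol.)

E°_cell = +0.80 − (-1.66) = 2.46 V, with n = 3 electrons transferred.
At equilibrium E = 0, so the Nernst equation gives ln K = nFE°/RT = (3)(96485)(2.46)/((8.314)(298)) = 287.40.

ln K = 287.4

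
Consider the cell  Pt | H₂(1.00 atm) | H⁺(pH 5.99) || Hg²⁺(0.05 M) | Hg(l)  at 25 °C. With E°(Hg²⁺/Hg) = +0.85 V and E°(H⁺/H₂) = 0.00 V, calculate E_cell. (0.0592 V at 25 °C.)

1.17 V

The Hg²⁺/Hg couple is the cathode, so E°_cell = 0.85 V; n = 2.
[H⁺] = 10^(−5.99) = 1 × 10^-6 M, and Q = [H⁺]^2 / ([Hg²⁺]·P(H₂)) = 2.09 × 10^-11.
E = E° − (0.0592/2) log Q = 0.85 − (0.0592/2)(-10.679) = 1.166 V.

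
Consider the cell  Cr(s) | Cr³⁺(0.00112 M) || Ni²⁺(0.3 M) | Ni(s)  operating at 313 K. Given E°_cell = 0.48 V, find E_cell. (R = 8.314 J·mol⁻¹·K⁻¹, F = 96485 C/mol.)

0.525 V

Balancing electrons gives n = 6; the reaction quotient is Q = [Cr³⁺]^2/[Ni²⁺]^3 = 4.65 × 10^-5.
E = E° − (RT/nF) ln Q = 0.48 − (8.314×313)/(6×96485) × (-9.977) = 0.480 + 0.045 = 0.525 V.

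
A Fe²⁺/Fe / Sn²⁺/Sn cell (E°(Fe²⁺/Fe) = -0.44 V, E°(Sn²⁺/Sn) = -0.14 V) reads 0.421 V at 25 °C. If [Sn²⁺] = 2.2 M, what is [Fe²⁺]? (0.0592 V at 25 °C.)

1.8 × 10^-4 M

From the Nernst equation, log Q = n(E° − E)/0.0592 = 2(0.30 − 0.421)/0.0592 = -4.088, so Q = 8.17 × 10^-5.
With Q = [Fe²⁺]/[Sn²⁺] and the known concentrations, [Fe²⁺] in the numerator gives [Fe²⁺] = 1.8 × 10^-4 M.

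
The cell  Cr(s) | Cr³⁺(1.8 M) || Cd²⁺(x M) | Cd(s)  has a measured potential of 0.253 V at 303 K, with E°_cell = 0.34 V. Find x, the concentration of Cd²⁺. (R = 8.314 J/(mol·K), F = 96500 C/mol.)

From the Nernst equation, ln Q = nF(E° − E)/RT = 6×96500×(0.34 − 0.253)/(8.314×303) = 19.996, so Q = 4.83 × 10^8.
With Q = [Cr³⁺]^2/[Cd²⁺]^3 and the known concentrations, [Cd²⁺]^3 in the denominator gives [Cd²⁺] = 0.0019 M.

0.0019 M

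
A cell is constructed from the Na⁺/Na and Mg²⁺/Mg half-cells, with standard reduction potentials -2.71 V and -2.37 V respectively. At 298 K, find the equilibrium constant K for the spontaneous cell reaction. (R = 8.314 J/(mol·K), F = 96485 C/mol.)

3.2 × 10^11

E°_cell = -2.37 − (-2.71) = 0.34 V, with n = 2 electrons transferred.
At equilibrium E = 0, so the Nernst equation gives ln K = nFE°/RT = (2)(96485)(0.34)/((8.314)(298)) = 26.48.
K = e^26.48 = 3.2 × 10^11.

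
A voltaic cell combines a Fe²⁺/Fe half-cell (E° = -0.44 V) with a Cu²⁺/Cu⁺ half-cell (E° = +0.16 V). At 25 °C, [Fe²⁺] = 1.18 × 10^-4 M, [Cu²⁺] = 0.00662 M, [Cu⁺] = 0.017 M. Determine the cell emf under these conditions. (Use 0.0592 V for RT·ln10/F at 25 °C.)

The Cu²⁺/Cu⁺ couple has the higher reduction potential and acts as the cathode, so E°_cell = +0.16 − (-0.44) = 0.60 V.
Balancing electrons gives n = 2; the reaction quotient is Q = [Fe²⁺]·[Cu⁺]^2/[Cu²⁺]^2 = 7.78 × 10^-4.
At 25 °C, E = E° − (0.0592/n) log Q = 0.60 − (0.0592/2)(-3.109) = 0.600 + 0.092 = 0.692 V.

0.692 V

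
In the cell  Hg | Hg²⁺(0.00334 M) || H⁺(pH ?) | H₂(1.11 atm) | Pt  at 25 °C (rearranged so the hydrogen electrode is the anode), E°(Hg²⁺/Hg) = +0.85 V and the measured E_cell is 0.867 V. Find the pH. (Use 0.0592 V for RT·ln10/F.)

pH = 1.50

E°_cell = 0.85 V and n = 2.
log Q = n(E° − E)/0.0592 = 2×(0.85 − 0.867)/0.0592 = -0.574.
With Q = [H⁺]^2 / ([Hg²⁺]·P(H₂)), solving for [H⁺] gives log[H⁺] = -1.503, so pH = 1.50.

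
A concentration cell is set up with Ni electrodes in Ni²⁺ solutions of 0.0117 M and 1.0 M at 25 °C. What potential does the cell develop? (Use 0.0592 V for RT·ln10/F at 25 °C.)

Both half-cells are Ni²⁺/Ni, so E°_cell = 0. The concentrated side is the cathode; the cell reaction moves Ni²⁺ from high to low concentration with n = 2.
Q = [Ni²⁺]_dilute/[Ni²⁺]_conc = 0.0117/1.0 = 0.0117.
E = 0 − (0.0592/2) log Q = −(0.0592/2)(-1.932) = 0.0572 V.

0.057 V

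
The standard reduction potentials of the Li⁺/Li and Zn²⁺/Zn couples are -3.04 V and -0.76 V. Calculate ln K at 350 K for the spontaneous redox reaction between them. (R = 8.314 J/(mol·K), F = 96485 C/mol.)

E°_cell = -0.76 − (-3.04) = 2.28 V, with n = 2 electrons transferred.
At equilibrium E = 0, so the Nernst equation gives ln K = nFE°/RT = (2)(96485)(2.28)/((8.314)(350)) = 151.20.

ln K = 151.2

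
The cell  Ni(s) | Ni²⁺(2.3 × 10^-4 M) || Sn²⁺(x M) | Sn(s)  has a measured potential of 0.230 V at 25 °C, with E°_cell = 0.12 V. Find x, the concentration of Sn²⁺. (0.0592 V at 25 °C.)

1.2 M

From the Nernst equation, log Q = n(E° − E)/0.0592 = 2(0.12 − 0.230)/0.0592 = -3.716, so Q = 1.92 × 10^-4.
With Q = [Ni²⁺]/[Sn²⁺] and the known concentrations, [Sn²⁺] in the denominator gives [Sn²⁺] = 1.2 M.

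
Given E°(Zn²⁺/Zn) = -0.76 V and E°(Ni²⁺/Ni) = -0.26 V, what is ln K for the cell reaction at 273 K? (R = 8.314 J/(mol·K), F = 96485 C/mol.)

E°_cell = -0.26 − (-0.76) = 0.50 V, with n = 2 electrons transferred.
At equilibrium E = 0, so the Nernst equation gives ln K = nFE°/RT = (2)(96485)(0.50)/((8.314)(273)) = 42.51.

ln K = 42.5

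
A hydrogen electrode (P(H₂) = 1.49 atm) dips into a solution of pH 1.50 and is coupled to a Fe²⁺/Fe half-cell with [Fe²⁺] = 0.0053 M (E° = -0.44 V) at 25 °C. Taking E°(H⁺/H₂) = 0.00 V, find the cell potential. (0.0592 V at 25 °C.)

The hydrogen couple is the cathode, so E°_cell = 0.44 V; n = 2.
[H⁺] = 10^(−1.50) = 0.032 M, and Q = [Fe²⁺]·P(H₂) / [H⁺]^2 = 7.90.
E = E° − (0.0592/2) log Q = 0.44 − (0.0592/2)(0.897) = 0.413 V.

0.41 V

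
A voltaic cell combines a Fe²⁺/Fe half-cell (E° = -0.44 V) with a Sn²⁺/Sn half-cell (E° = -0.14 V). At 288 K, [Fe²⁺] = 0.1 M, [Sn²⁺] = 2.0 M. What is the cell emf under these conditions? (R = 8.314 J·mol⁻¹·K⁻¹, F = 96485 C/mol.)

The Sn²⁺/Sn couple has the higher reduction potential and acts as the cathode, so E°_cell = -0.14 − (-0.44) = 0.30 V.
Balancing electrons gives n = 2; the reaction quotient is Q = [Fe²⁺]/[Sn²⁺] = 0.0500.
E = E° − (RT/nF) ln Q = 0.30 − (8.314×288)/(2×96485) × (-2.996) = 0.300 + 0.037 = 0.337 V.

0.337 V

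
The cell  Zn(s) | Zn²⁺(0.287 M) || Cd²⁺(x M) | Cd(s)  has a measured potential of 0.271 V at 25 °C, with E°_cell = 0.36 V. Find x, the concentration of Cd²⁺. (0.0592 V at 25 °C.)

From the Nernst equation, log Q = n(E° − E)/0.0592 = 2(0.36 − 0.271)/0.0592 = 3.007, so Q = 1020.
With Q = [Zn²⁺]/[Cd²⁺] and the known concentrations, [Cd²⁺] in the denominator gives [Cd²⁺] = 2.8 × 10^-4 M.

2.8 × 10^-4 M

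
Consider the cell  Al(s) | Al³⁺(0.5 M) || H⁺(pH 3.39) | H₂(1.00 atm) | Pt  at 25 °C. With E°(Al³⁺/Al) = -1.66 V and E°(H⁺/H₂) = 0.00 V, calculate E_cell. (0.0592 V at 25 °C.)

1.47 V

The hydrogen couple is the cathode, so E°_cell = 1.66 V; n = 6.
[H⁺] = 10^(−3.39) = 4.1 × 10^-4 M, and Q = [Al³⁺]^2·P(H₂)^3 / [H⁺]^6 = 5.47 × 10^19.
E = E° − (0.0592/6) log Q = 1.66 − (0.0592/6)(19.738) = 1.465 V.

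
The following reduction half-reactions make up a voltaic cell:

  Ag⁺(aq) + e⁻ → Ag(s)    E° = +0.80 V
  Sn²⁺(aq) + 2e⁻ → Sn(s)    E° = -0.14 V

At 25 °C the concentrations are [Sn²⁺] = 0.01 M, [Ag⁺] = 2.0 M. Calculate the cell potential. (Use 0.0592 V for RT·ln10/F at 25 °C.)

The Ag⁺/Ag couple has the higher reduction potential and acts as the cathode, so E°_cell = +0.80 − (-0.14) = 0.94 V.
Balancing electrons gives n = 2; the reaction quotient is Q = [Sn²⁺]/[Ag⁺]^2 = 0.00250.
At 25 °C, E = E° − (0.0592/n) log Q = 0.94 − (0.0592/2)(-2.602) = 0.940 + 0.077 = 1.017 V.

1.02 V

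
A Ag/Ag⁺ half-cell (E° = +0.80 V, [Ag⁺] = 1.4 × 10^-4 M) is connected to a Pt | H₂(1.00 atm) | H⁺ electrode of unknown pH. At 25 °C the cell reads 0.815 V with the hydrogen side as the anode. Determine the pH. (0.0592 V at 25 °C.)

E°_cell = 0.80 V and n = 2.
log Q = n(E° − E)/0.0592 = 2×(0.80 − 0.815)/0.0592 = -0.507.
With Q = [H⁺]^2 / ([Ag⁺]^2·P(H₂)), solving for [H⁺] gives log[H⁺] = -4.107, so pH = 4.11.

pH = 4.11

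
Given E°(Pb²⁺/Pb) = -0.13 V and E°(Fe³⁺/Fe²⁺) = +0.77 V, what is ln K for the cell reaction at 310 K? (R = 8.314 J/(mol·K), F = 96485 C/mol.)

E°_cell = +0.77 − (-0.13) = 0.90 V, with n = 2 electrons transferred.
At equilibrium E = 0, so the Nernst equation gives ln K = nFE°/RT = (2)(96485)(0.90)/((8.314)(310)) = 67.38.

ln K = 67.4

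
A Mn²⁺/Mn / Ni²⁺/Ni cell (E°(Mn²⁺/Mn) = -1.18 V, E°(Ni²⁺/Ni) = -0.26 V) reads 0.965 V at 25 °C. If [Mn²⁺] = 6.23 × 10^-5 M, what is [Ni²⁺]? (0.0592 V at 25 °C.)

From the Nernst equation, log Q = n(E° − E)/0.0592 = 2(0.92 − 0.965)/0.0592 = -1.520, so Q = 0.0302.
With Q = [Mn²⁺]/[Ni²⁺] and the known concentrations, [Ni²⁺] in the denominator gives [Ni²⁺] = 0.0021 M.

0.0021 M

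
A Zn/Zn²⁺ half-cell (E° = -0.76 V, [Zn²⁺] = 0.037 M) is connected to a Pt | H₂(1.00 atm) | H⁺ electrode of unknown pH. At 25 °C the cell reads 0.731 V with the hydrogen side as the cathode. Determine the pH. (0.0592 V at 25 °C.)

E°_cell = 0.76 V and n = 2.
log Q = n(E° − E)/0.0592 = 2×(0.76 − 0.731)/0.0592 = 0.980.
With Q = [Zn²⁺]·P(H₂) / [H⁺]^2, solving for [H⁺] gives log[H⁺] = -1.206, so pH = 1.21.

pH = 1.21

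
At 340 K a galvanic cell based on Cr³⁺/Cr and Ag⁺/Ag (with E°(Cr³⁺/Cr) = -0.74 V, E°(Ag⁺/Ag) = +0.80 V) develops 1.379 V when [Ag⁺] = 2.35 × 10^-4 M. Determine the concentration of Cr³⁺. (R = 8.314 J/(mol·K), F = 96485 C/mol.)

1.9 × 10^-4 M

From the Nernst equation, ln Q = nF(E° − E)/RT = 3×96485×(1.54 − 1.379)/(8.314×340) = 16.486, so Q = 1.44 × 10^7.
With Q = [Cr³⁺]/[Ag⁺]^3 and the known concentrations, [Cr³⁺] in the numerator gives [Cr³⁺] = 1.9 × 10^-4 M.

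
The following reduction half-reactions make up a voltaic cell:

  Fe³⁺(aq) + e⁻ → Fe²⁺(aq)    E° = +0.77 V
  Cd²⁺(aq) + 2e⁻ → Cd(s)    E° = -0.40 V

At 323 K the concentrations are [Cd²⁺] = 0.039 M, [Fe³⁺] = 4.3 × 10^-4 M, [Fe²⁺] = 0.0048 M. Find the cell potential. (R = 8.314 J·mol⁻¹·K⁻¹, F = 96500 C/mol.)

1.15 V

The Fe³⁺/Fe²⁺ couple has the higher reduction potential and acts as the cathode, so E°_cell = +0.77 − (-0.40) = 1.17 V.
Balancing electrons gives n = 2; the reaction quotient is Q = [Cd²⁺]·[Fe²⁺]^2/[Fe³⁺]^2 = 4.86.
E = E° − (RT/nF) ln Q = 1.17 − (8.314×323)/(2×96500) × (1.581) = 1.170 − 0.022 = 1.148 V.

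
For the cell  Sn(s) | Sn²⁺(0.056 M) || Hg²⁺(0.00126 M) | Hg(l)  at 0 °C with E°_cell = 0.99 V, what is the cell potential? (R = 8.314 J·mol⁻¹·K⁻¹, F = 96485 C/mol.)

Balancing electrons gives n = 2; the reaction quotient is Q = [Sn²⁺]/[Hg²⁺] = 44.4.
E = E° − (RT/nF) ln Q = 0.99 − (8.314×273)/(2×96485) × (3.794) = 0.990 − 0.045 = 0.945 V.

0.945 V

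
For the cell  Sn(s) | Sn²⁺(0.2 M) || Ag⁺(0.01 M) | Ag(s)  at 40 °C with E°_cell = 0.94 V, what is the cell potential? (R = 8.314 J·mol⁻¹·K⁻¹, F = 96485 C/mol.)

Balancing electrons gives n = 2; the reaction quotient is Q = [Sn²⁺]/[Ag⁺]^2 = 2000.
E = E° − (RT/nF) ln Q = 0.94 − (8.314×313)/(2×96485) × (7.601) = 0.940 − 0.103 = 0.837 V.

0.837 V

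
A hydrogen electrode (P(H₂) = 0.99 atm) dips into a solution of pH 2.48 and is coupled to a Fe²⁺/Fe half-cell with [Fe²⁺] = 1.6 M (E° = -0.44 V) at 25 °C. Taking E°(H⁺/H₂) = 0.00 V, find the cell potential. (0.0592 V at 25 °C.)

0.29 V

The hydrogen couple is the cathode, so E°_cell = 0.44 V; n = 2.
[H⁺] = 10^(−2.48) = 0.0033 M, and Q = [Fe²⁺]·P(H₂) / [H⁺]^2 = 1.44 × 10^5.
E = E° − (0.0592/2) log Q = 0.44 − (0.0592/2)(5.160) = 0.287 V.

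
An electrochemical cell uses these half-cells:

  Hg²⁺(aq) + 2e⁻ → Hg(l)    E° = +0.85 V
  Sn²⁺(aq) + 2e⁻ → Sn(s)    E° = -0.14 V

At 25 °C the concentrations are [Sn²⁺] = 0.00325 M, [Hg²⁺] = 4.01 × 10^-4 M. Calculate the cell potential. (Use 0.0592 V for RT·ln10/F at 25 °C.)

The Hg²⁺/Hg couple has the higher reduction potential and acts as the cathode, so E°_cell = +0.85 − (-0.14) = 0.99 V.
Balancing electrons gives n = 2; the reaction quotient is Q = [Sn²⁺]/[Hg²⁺] = 8.10.
At 25 °C, E = E° − (0.0592/n) log Q = 0.99 − (0.0592/2)(0.909) = 0.990 − 0.027 = 0.963 V.

0.963 V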